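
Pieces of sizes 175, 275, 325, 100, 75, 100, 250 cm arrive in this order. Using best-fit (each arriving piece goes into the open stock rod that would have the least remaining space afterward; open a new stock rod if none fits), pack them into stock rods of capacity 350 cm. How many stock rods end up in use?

4

  175 → stock rod 1 (new)  [load 175/350]
  275 → stock rod 2 (new)  [load 275/350]
  325 → stock rod 3 (new)  [load 325/350]
  100 → stock rod 1  [load 275/350]
  75 → stock rod 1  [load 350/350]
  100 → stock rod 4 (new)  [load 100/350]
  250 → stock rod 4  [load 350/350]
4 stock rods opened.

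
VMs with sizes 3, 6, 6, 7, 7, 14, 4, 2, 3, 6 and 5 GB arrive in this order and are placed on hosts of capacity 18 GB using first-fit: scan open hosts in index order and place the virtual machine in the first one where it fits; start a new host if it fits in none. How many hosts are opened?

4

  3 → host 1 (new)  [load 3/18]
  6 → host 1  [load 9/18]
  6 → host 1  [load 15/18]
  7 → host 2 (new)  [load 7/18]
  7 → host 2  [load 14/18]
  14 → host 3 (new)  [load 14/18]
  4 → host 2  [load 18/18]
  2 → host 1  [load 17/18]
  3 → host 3  [load 17/18]
  6 → host 4 (new)  [load 6/18]
  5 → host 4  [load 11/18]
4 hosts opened.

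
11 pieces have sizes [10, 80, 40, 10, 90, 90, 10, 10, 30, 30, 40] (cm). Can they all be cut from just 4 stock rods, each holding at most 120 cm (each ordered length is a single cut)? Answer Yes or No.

Yes

A valid assignment using 4 stock rods:
  stock rod 1: 90 + 30 = 120
  stock rod 2: 90 + 30 = 120
  stock rod 3: 80 + 40 = 120
  stock rod 4: 40 + 10 + 10 + 10 + 10 = 80
Every load is within 120 cm, so 4 stock rods suffice.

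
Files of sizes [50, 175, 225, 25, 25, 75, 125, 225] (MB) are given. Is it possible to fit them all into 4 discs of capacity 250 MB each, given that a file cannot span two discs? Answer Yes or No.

Yes

A valid assignment using 4 discs:
  disc 1: 225 + 25 = 250
  disc 2: 225 + 25 = 250
  disc 3: 175 + 75 = 250
  disc 4: 125 + 50 = 175
Every load is within 250 MB, so 4 discs suffice.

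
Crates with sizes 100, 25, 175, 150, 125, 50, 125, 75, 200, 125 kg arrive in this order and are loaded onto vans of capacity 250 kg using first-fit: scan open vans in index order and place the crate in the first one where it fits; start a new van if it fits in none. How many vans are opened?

  100 → van 1 (new)  [load 100/250]
  25 → van 1  [load 125/250]
  175 → van 2 (new)  [load 175/250]
  150 → van 3 (new)  [load 150/250]
  125 → van 1  [load 250/250]
  50 → van 2  [load 225/250]
  125 → van 4 (new)  [load 125/250]
  75 → van 3  [load 225/250]
  200 → van 5 (new)  [load 200/250]
  125 → van 4  [load 250/250]
5 vans opened.

5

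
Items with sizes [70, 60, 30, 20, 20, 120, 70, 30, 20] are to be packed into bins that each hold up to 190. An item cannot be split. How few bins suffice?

3

Total = 120 + 70 + 70 + 60 + 30 + 30 + 20 + 20 + 20 = 440.
Lower bound: ⌈440/190⌉ = 3 bins.
A packing using 3 bins:
  bin 1: 120 + 70 = 190
  bin 2: 70 + 60 + 30 + 30 = 190
  bin 3: 20 + 20 + 20 = 60
This matches the lower bound, so 3 is optimal.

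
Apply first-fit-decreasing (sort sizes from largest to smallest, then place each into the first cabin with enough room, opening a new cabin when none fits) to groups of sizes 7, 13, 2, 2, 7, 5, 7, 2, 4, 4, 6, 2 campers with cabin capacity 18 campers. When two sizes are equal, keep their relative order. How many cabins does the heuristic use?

4

Sorted descending: 13, 7, 7, 7, 6, 5, 4, 4, 2, 2, 2, 2.
  13 → cabin 1 (new)  [load 13/18]
  7 → cabin 2 (new)  [load 7/18]
  7 → cabin 2  [load 14/18]
  7 → cabin 3 (new)  [load 7/18]
  6 → cabin 3  [load 13/18]
  5 → cabin 1  [load 18/18]
  4 → cabin 2  [load 18/18]
  4 → cabin 3  [load 17/18]
  2 → cabin 4 (new)  [load 2/18]
  2 → cabin 4  [load 4/18]
  2 → cabin 4  [load 6/18]
  2 → cabin 4  [load 8/18]
4 cabins opened.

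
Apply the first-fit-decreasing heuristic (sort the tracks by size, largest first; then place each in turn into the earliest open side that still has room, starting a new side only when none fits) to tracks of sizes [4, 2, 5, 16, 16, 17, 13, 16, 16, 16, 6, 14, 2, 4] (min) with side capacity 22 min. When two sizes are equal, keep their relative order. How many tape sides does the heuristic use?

Sorted descending: 17, 16, 16, 16, 16, 16, 14, 13, 6, 5, 4, 4, 2, 2.
  17 → side 1 (new)  [load 17/22]
  16 → side 2 (new)  [load 16/22]
  16 → side 3 (new)  [load 16/22]
  16 → side 4 (new)  [load 16/22]
  16 → side 5 (new)  [load 16/22]
  16 → side 6 (new)  [load 16/22]
  14 → side 7 (new)  [load 14/22]
  13 → side 8 (new)  [load 13/22]
  6 → side 2  [load 22/22]
  5 → side 1  [load 22/22]
  4 → side 3  [load 20/22]
  4 → side 4  [load 20/22]
  2 → side 3  [load 22/22]
  2 → side 4  [load 22/22]
8 tape sides opened.

8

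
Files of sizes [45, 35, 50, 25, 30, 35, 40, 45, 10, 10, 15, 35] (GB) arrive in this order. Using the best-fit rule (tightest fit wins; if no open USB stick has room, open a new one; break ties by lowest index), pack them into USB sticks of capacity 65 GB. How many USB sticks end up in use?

  45 → USB stick 1 (new)  [load 45/65]
  35 → USB stick 2 (new)  [load 35/65]
  50 → USB stick 3 (new)  [load 50/65]
  25 → USB stick 2  [load 60/65]
  30 → USB stick 4 (new)  [load 30/65]
  35 → USB stick 4  [load 65/65]
  40 → USB stick 5 (new)  [load 40/65]
  45 → USB stick 6 (new)  [load 45/65]
  10 → USB stick 3  [load 60/65]
  10 → USB stick 1  [load 55/65]
  15 → USB stick 6  [load 60/65]
  35 → USB stick 7 (new)  [load 35/65]
7 USB sticks opened.

7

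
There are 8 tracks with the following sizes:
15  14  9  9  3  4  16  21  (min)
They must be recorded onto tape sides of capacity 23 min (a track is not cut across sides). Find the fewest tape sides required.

5

Total = 21 + 16 + 15 + 14 + 9 + 9 + 4 + 3 = 91 min.
Lower bound: ⌈91/23⌉ = 4 tape sides.
A packing using 5 tape sides:
  side 1: 21 = 21
  side 2: 16 + 4 + 3 = 23
  side 3: 15 = 15
  side 4: 14 + 9 = 23
  side 5: 9 = 9
No arrangement into 4 tape sides stays within capacity, so 5 is optimal.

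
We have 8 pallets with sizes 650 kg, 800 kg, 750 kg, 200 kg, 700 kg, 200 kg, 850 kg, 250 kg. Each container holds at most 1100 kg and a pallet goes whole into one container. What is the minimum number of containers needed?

5

Total = 850 + 800 + 750 + 700 + 650 + 250 + 200 + 200 = 4400 kg.
Lower bound: ⌈4400/1100⌉ = 4 containers.
Also, 5 pallets each exceed 550 kg, and no two of those can share a container, so at least 5 containers are needed.
A packing using 5 containers:
  container 1: 850 + 250 = 1100
  container 2: 800 + 200 = 1000
  container 3: 750 + 200 = 950
  container 4: 700 = 700
  container 5: 650 = 650
This matches the lower bound, so 5 is optimal.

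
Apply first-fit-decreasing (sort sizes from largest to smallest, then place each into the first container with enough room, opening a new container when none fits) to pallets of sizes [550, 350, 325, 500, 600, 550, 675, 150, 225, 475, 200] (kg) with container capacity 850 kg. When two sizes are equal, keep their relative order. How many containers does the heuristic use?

Sorted descending: 675, 600, 550, 550, 500, 475, 350, 325, 225, 200, 150.
  675 → container 1 (new)  [load 675/850]
  600 → container 2 (new)  [load 600/850]
  550 → container 3 (new)  [load 550/850]
  550 → container 4 (new)  [load 550/850]
  500 → container 5 (new)  [load 500/850]
  475 → container 6 (new)  [load 475/850]
  350 → container 5  [load 850/850]
  325 → container 6  [load 800/850]
  225 → container 2  [load 825/850]
  200 → container 3  [load 750/850]
  150 → container 1  [load 825/850]
6 containers opened.

6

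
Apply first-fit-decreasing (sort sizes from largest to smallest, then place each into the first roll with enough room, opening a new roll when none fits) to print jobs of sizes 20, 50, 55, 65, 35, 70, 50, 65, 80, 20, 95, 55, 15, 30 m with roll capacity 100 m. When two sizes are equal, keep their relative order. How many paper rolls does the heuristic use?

8

Sorted descending: 95, 80, 70, 65, 65, 55, 55, 50, 50, 35, 30, 20, 20, 15.
  95 → roll 1 (new)  [load 95/100]
  80 → roll 2 (new)  [load 80/100]
  70 → roll 3 (new)  [load 70/100]
  65 → roll 4 (new)  [load 65/100]
  65 → roll 5 (new)  [load 65/100]
  55 → roll 6 (new)  [load 55/100]
  55 → roll 7 (new)  [load 55/100]
  50 → roll 8 (new)  [load 50/100]
  50 → roll 8  [load 100/100]
  35 → roll 4  [load 100/100]
  30 → roll 3  [load 100/100]
  20 → roll 2  [load 100/100]
  20 → roll 5  [load 85/100]
  15 → roll 5  [load 100/100]
8 paper rolls opened.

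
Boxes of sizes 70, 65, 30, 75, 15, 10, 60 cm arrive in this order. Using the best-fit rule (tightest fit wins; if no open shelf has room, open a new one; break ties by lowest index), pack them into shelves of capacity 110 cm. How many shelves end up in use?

4

  70 → shelf 1 (new)  [load 70/110]
  65 → shelf 2 (new)  [load 65/110]
  30 → shelf 1  [load 100/110]
  75 → shelf 3 (new)  [load 75/110]
  15 → shelf 3  [load 90/110]
  10 → shelf 1  [load 110/110]
  60 → shelf 4 (new)  [load 60/110]
4 shelves opened.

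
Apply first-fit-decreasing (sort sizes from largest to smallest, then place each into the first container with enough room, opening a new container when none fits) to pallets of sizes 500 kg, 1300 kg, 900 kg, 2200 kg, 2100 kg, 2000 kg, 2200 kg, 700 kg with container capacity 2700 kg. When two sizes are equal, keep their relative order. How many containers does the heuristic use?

5

Sorted descending: 2200, 2200, 2100, 2000, 1300, 900, 700, 500.
  2200 → container 1 (new)  [load 2200/2700]
  2200 → container 2 (new)  [load 2200/2700]
  2100 → container 3 (new)  [load 2100/2700]
  2000 → container 4 (new)  [load 2000/2700]
  1300 → container 5 (new)  [load 1300/2700]
  900 → container 5  [load 2200/2700]
  700 → container 4  [load 2700/2700]
  500 → container 1  [load 2700/2700]
5 containers opened.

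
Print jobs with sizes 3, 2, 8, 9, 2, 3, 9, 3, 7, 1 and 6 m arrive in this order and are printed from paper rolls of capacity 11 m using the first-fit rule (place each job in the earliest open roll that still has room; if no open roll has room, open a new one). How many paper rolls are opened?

  3 → roll 1 (new)  [load 3/11]
  2 → roll 1  [load 5/11]
  8 → roll 2 (new)  [load 8/11]
  9 → roll 3 (new)  [load 9/11]
  2 → roll 1  [load 7/11]
  3 → roll 1  [load 10/11]
  9 → roll 4 (new)  [load 9/11]
  3 → roll 2  [load 11/11]
  7 → roll 5 (new)  [load 7/11]
  1 → roll 1  [load 11/11]
  6 → roll 6 (new)  [load 6/11]
6 paper rolls opened.

6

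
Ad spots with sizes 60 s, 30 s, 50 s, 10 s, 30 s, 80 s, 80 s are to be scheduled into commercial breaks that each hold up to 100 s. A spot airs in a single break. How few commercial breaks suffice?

Total = 80 + 80 + 60 + 50 + 30 + 30 + 10 = 340 s.
Lower bound: ⌈340/100⌉ = 4 commercial breaks.
A packing using 4 commercial breaks:
  break 1: 80 + 10 = 90
  break 2: 80 = 80
  break 3: 60 + 30 = 90
  break 4: 50 + 30 = 80
This matches the lower bound, so 4 is optimal.

4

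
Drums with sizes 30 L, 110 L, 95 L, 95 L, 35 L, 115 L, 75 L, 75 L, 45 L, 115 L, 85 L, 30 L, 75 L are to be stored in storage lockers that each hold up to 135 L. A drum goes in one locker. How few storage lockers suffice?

Total = 115 + 115 + 110 + 95 + 95 + 85 + 75 + 75 + 75 + 45 + 35 + 30 + 30 = 980 L.
Lower bound: ⌈980/135⌉ = 8 storage lockers.
Also, 9 drums each exceed 135/2 L, and no two of those can share a locker, so at least 9 storage lockers are needed.
A packing using 9 storage lockers:
  locker 1: 115 = 115
  locker 2: 115 = 115
  locker 3: 110 = 110
  locker 4: 95 + 35 = 130
  locker 5: 95 + 30 = 125
  locker 6: 85 + 45 = 130
  locker 7: 75 + 30 = 105
  locker 8: 75 = 75
  locker 9: 75 = 75
This matches the lower bound, so 9 is optimal.

9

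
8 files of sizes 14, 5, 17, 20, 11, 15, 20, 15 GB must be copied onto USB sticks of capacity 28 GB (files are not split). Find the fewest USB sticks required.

6

Total = 20 + 20 + 17 + 15 + 15 + 14 + 11 + 5 = 117 GB.
Lower bound: ⌈117/28⌉ = 5 USB sticks.
A packing using 6 USB sticks:
  USB stick 1: 20 + 5 = 25
  USB stick 2: 20 = 20
  USB stick 3: 17 + 11 = 28
  USB stick 4: 15 = 15
  USB stick 5: 15 = 15
  USB stick 6: 14 = 14
No arrangement into 5 USB sticks stays within capacity, so 6 is optimal.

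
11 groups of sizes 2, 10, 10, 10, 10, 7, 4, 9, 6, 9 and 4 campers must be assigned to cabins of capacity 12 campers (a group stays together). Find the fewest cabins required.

Total = 10 + 10 + 10 + 10 + 9 + 9 + 7 + 6 + 4 + 4 + 2 = 81 campers.
Lower bound: ⌈81/12⌉ = 7 cabins.
A packing using 8 cabins:
  cabin 1: 10 + 2 = 12
  cabin 2: 10 = 10
  cabin 3: 10 = 10
  cabin 4: 10 = 10
  cabin 5: 9 = 9
  cabin 6: 9 = 9
  cabin 7: 7 + 4 = 11
  cabin 8: 6 + 4 = 10
No arrangement into 7 cabins stays within capacity, so 8 is optimal.

8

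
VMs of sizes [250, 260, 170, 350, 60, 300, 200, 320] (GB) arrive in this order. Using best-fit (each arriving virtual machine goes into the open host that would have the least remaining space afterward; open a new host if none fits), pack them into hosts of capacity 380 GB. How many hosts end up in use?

  250 → host 1 (new)  [load 250/380]
  260 → host 2 (new)  [load 260/380]
  170 → host 3 (new)  [load 170/380]
  350 → host 4 (new)  [load 350/380]
  60 → host 2  [load 320/380]
  300 → host 5 (new)  [load 300/380]
  200 → host 3  [load 370/380]
  320 → host 6 (new)  [load 320/380]
6 hosts opened.

6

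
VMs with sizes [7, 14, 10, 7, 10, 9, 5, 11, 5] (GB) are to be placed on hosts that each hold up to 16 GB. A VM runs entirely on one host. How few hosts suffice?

6

Total = 14 + 11 + 10 + 10 + 9 + 7 + 7 + 5 + 5 = 78 GB.
Lower bound: ⌈78/16⌉ = 5 hosts.
A packing using 6 hosts:
  host 1: 14 = 14
  host 2: 11 + 5 = 16
  host 3: 10 + 5 = 15
  host 4: 10 = 10
  host 5: 9 + 7 = 16
  host 6: 7 = 7
No arrangement into 5 hosts stays within capacity, so 6 is optimal.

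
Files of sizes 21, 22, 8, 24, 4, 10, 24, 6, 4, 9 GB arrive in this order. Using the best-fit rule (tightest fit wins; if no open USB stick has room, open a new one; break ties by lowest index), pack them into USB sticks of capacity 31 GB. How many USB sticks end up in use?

  21 → USB stick 1 (new)  [load 21/31]
  22 → USB stick 2 (new)  [load 22/31]
  8 → USB stick 2  [load 30/31]
  24 → USB stick 3 (new)  [load 24/31]
  4 → USB stick 3  [load 28/31]
  10 → USB stick 1  [load 31/31]
  24 → USB stick 4 (new)  [load 24/31]
  6 → USB stick 4  [load 30/31]
  4 → USB stick 5 (new)  [load 4/31]
  9 → USB stick 5  [load 13/31]
5 USB sticks opened.

5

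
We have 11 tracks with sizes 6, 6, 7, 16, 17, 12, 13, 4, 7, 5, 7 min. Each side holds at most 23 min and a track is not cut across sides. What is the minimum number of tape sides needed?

5

Total = 17 + 16 + 13 + 12 + 7 + 7 + 7 + 6 + 6 + 5 + 4 = 100 min.
Lower bound: ⌈100/23⌉ = 5 tape sides.
A packing using 5 tape sides:
  side 1: 17 + 6 = 23
  side 2: 16 + 7 = 23
  side 3: 13 + 7 = 20
  side 4: 12 + 7 + 4 = 23
  side 5: 6 + 5 = 11
This matches the lower bound, so 5 is optimal.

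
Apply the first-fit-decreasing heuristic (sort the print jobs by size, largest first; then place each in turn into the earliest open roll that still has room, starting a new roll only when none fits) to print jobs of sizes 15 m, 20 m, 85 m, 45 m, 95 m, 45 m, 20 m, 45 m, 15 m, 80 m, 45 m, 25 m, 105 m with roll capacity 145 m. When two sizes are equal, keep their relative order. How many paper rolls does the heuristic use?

5

Sorted descending: 105, 95, 85, 80, 45, 45, 45, 45, 25, 20, 20, 15, 15.
  105 → roll 1 (new)  [load 105/145]
  95 → roll 2 (new)  [load 95/145]
  85 → roll 3 (new)  [load 85/145]
  80 → roll 4 (new)  [load 80/145]
  45 → roll 2  [load 140/145]
  45 → roll 3  [load 130/145]
  45 → roll 4  [load 125/145]
  45 → roll 5 (new)  [load 45/145]
  25 → roll 1  [load 130/145]
  20 → roll 4  [load 145/145]
  20 → roll 5  [load 65/145]
  15 → roll 1  [load 145/145]
  15 → roll 3  [load 145/145]
5 paper rolls opened.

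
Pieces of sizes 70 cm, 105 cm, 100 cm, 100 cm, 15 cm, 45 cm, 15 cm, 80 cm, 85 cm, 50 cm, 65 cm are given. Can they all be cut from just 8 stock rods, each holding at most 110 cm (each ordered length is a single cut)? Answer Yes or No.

Yes

A valid assignment using 8 stock rods:
  stock rod 1: 105 = 105
  stock rod 2: 100 = 100
  stock rod 3: 100 = 100
  stock rod 4: 85 + 15 = 100
  stock rod 5: 80 + 15 = 95
  stock rod 6: 70 = 70
  stock rod 7: 65 + 45 = 110
  stock rod 8: 50 = 50
Every load is within 110 cm, so 8 stock rods suffice.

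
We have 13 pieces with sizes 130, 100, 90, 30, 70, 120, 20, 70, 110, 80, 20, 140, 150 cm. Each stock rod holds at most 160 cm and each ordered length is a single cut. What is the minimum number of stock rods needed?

8

Total = 150 + 140 + 130 + 120 + 110 + 100 + 90 + 80 + 70 + 70 + 30 + 20 + 20 = 1130 cm.
Lower bound: ⌈1130/160⌉ = 8 stock rods.
A packing using 8 stock rods:
  stock rod 1: 150 = 150
  stock rod 2: 140 + 20 = 160
  stock rod 3: 130 + 30 = 160
  stock rod 4: 120 + 20 = 140
  stock rod 5: 110 = 110
  stock rod 6: 100 = 100
  stock rod 7: 90 + 70 = 160
  stock rod 8: 80 + 70 = 150
This matches the lower bound, so 8 is optimal.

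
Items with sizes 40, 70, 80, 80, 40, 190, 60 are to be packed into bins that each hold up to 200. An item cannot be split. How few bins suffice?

3

Total = 190 + 80 + 80 + 70 + 60 + 40 + 40 = 560.
Lower bound: ⌈560/200⌉ = 3 bins.
A packing using 3 bins:
  bin 1: 190 = 190
  bin 2: 80 + 80 + 40 = 200
  bin 3: 70 + 60 + 40 = 170
This matches the lower bound, so 3 is optimal.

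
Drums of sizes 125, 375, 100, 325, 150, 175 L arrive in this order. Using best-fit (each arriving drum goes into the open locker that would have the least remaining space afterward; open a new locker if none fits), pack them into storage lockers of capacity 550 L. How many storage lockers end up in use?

  125 → locker 1 (new)  [load 125/550]
  375 → locker 1  [load 500/550]
  100 → locker 2 (new)  [load 100/550]
  325 → locker 2  [load 425/550]
  150 → locker 3 (new)  [load 150/550]
  175 → locker 3  [load 325/550]
3 storage lockers opened.

3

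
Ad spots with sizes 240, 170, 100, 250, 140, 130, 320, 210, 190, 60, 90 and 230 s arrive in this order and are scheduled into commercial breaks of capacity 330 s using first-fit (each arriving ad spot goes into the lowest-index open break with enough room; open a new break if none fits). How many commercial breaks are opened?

  240 → break 1 (new)  [load 240/330]
  170 → break 2 (new)  [load 170/330]
  100 → break 2  [load 270/330]
  250 → break 3 (new)  [load 250/330]
  140 → break 4 (new)  [load 140/330]
  130 → break 4  [load 270/330]
  320 → break 5 (new)  [load 320/330]
  210 → break 6 (new)  [load 210/330]
  190 → break 7 (new)  [load 190/330]
  60 → break 1  [load 300/330]
  90 → break 6  [load 300/330]
  230 → break 8 (new)  [load 230/330]
8 commercial breaks opened.

8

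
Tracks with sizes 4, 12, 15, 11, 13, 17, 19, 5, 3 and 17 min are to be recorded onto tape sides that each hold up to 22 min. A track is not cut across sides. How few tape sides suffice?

Total = 19 + 17 + 17 + 15 + 13 + 12 + 11 + 5 + 4 + 3 = 116 min.
Lower bound: ⌈116/22⌉ = 6 tape sides.
A packing using 7 tape sides:
  side 1: 19 + 3 = 22
  side 2: 17 + 5 = 22
  side 3: 17 + 4 = 21
  side 4: 15 = 15
  side 5: 13 = 13
  side 6: 12 = 12
  side 7: 11 = 11
No arrangement into 6 tape sides stays within capacity, so 7 is optimal.

7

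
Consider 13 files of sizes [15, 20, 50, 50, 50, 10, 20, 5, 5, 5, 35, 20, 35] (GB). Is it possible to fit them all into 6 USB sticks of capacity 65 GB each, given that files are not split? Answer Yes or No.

A valid assignment using 6 USB sticks:
  USB stick 1: 50 + 15 = 65
  USB stick 2: 50 + 10 + 5 = 65
  USB stick 3: 50 + 5 + 5 = 60
  USB stick 4: 35 + 20 = 55
  USB stick 5: 35 + 20 = 55
  USB stick 6: 20 = 20
Every load is within 65 GB, so 6 USB sticks suffice.

Yes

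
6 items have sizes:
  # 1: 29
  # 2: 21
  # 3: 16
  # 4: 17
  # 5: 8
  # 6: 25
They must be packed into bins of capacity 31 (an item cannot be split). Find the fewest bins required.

Total = 29 + 25 + 21 + 17 + 16 + 8 = 116.
Lower bound: ⌈116/31⌉ = 4 bins.
Also, 5 items each exceed 31/2, and no two of those can share a bin, so at least 5 bins are needed.
A packing using 5 bins:
  bin 1: 29 = 29
  bin 2: 25 = 25
  bin 3: 21 + 8 = 29
  bin 4: 17 = 17
  bin 5: 16 = 16
This matches the lower bound, so 5 is optimal.

5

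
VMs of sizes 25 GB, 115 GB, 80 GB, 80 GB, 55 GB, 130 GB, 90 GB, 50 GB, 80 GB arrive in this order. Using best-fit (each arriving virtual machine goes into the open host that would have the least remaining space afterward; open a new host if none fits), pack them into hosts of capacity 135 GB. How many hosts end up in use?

6

  25 → host 1 (new)  [load 25/135]
  115 → host 2 (new)  [load 115/135]
  80 → host 1  [load 105/135]
  80 → host 3 (new)  [load 80/135]
  55 → host 3  [load 135/135]
  130 → host 4 (new)  [load 130/135]
  90 → host 5 (new)  [load 90/135]
  50 → host 6 (new)  [load 50/135]
  80 → host 6  [load 130/135]
6 hosts opened.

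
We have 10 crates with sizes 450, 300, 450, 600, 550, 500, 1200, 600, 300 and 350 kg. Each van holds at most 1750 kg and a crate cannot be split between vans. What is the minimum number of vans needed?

4

Total = 1200 + 600 + 600 + 550 + 500 + 450 + 450 + 350 + 300 + 300 = 5300 kg.
Lower bound: ⌈5300/1750⌉ = 4 vans.
A packing using 4 vans:
  van 1: 1200 + 550 = 1750
  van 2: 600 + 600 + 500 = 1700
  van 3: 450 + 450 + 350 + 300 = 1550
  van 4: 300 = 300
This matches the lower bound, so 4 is optimal.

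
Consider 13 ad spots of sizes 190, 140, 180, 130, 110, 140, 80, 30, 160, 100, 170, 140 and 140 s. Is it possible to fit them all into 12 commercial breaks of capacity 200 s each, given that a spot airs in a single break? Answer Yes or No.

Yes

A valid assignment using 11 commercial breaks:
  break 1: 190 = 190
  break 2: 180 = 180
  break 3: 170 + 30 = 200
  break 4: 160 = 160
  break 5: 140 = 140
  break 6: 140 = 140
  break 7: 140 = 140
  break 8: 140 = 140
  break 9: 130 = 130
  break 10: 110 + 80 = 190
  break 11: 100 = 100
That uses only 11 ≤ 12, so 12 commercial breaks are enough.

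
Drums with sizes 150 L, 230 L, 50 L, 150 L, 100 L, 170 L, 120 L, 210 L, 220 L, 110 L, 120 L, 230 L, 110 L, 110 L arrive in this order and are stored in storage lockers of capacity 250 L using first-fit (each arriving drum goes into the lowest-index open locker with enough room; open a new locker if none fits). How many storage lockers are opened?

10

  150 → locker 1 (new)  [load 150/250]
  230 → locker 2 (new)  [load 230/250]
  50 → locker 1  [load 200/250]
  150 → locker 3 (new)  [load 150/250]
  100 → locker 3  [load 250/250]
  170 → locker 4 (new)  [load 170/250]
  120 → locker 5 (new)  [load 120/250]
  210 → locker 6 (new)  [load 210/250]
  220 → locker 7 (new)  [load 220/250]
  110 → locker 5  [load 230/250]
  120 → locker 8 (new)  [load 120/250]
  230 → locker 9 (new)  [load 230/250]
  110 → locker 8  [load 230/250]
  110 → locker 10 (new)  [load 110/250]
10 storage lockers opened.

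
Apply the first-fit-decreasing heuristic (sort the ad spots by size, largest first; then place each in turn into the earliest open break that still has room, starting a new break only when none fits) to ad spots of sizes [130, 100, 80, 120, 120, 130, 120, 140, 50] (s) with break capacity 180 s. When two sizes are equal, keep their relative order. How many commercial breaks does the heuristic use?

Sorted descending: 140, 130, 130, 120, 120, 120, 100, 80, 50.
  140 → break 1 (new)  [load 140/180]
  130 → break 2 (new)  [load 130/180]
  130 → break 3 (new)  [load 130/180]
  120 → break 4 (new)  [load 120/180]
  120 → break 5 (new)  [load 120/180]
  120 → break 6 (new)  [load 120/180]
  100 → break 7 (new)  [load 100/180]
  80 → break 7  [load 180/180]
  50 → break 2  [load 180/180]
7 commercial breaks opened.

7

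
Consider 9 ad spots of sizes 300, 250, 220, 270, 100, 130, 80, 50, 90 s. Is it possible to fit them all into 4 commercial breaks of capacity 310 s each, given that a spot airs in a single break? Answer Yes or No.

Total = 1490 s; ⌈1490/310⌉ = 5.
At least 5 commercial breaks are required, but only 4 are allowed.

No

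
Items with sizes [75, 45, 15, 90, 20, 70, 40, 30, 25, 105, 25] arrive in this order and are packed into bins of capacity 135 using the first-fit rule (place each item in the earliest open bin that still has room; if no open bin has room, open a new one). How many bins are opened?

  75 → bin 1 (new)  [load 75/135]
  45 → bin 1  [load 120/135]
  15 → bin 1  [load 135/135]
  90 → bin 2 (new)  [load 90/135]
  20 → bin 2  [load 110/135]
  70 → bin 3 (new)  [load 70/135]
  40 → bin 3  [load 110/135]
  30 → bin 4 (new)  [load 30/135]
  25 → bin 2  [load 135/135]
  105 → bin 4  [load 135/135]
  25 → bin 3  [load 135/135]
4 bins opened.

4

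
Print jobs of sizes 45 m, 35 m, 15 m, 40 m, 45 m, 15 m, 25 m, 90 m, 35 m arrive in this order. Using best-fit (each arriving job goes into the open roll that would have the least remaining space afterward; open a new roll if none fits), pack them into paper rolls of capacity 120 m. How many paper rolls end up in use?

4

  45 → roll 1 (new)  [load 45/120]
  35 → roll 1  [load 80/120]
  15 → roll 1  [load 95/120]
  40 → roll 2 (new)  [load 40/120]
  45 → roll 2  [load 85/120]
  15 → roll 1  [load 110/120]
  25 → roll 2  [load 110/120]
  90 → roll 3 (new)  [load 90/120]
  35 → roll 4 (new)  [load 35/120]
4 paper rolls opened.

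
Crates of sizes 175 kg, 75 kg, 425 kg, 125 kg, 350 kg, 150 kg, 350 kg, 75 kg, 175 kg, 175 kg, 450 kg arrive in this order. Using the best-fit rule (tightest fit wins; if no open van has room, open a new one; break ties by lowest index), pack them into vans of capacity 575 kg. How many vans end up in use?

5

  175 → van 1 (new)  [load 175/575]
  75 → van 1  [load 250/575]
  425 → van 2 (new)  [load 425/575]
  125 → van 2  [load 550/575]
  350 → van 3 (new)  [load 350/575]
  150 → van 3  [load 500/575]
  350 → van 4 (new)  [load 350/575]
  75 → van 3  [load 575/575]
  175 → van 4  [load 525/575]
  175 → van 1  [load 425/575]
  450 → van 5 (new)  [load 450/575]
5 vans opened.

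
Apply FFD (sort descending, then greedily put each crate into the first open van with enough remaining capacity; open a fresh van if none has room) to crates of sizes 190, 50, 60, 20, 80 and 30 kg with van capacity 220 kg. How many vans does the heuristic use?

Sorted descending: 190, 80, 60, 50, 30, 20.
  190 → van 1 (new)  [load 190/220]
  80 → van 2 (new)  [load 80/220]
  60 → van 2  [load 140/220]
  50 → van 2  [load 190/220]
  30 → van 1  [load 220/220]
  20 → van 2  [load 210/220]
2 vans opened.

2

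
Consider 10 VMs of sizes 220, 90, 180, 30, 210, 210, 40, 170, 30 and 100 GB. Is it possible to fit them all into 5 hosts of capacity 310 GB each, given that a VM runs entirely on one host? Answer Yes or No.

Yes

A valid assignment using 5 hosts:
  host 1: 220 + 90 = 310
  host 2: 210 + 100 = 310
  host 3: 210 + 40 + 30 + 30 = 310
  host 4: 180 = 180
  host 5: 170 = 170
Every load is within 310 GB, so 5 hosts suffice.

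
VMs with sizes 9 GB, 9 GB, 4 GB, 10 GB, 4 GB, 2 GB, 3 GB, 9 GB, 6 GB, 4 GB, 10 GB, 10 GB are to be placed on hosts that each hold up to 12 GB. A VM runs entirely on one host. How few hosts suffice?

8

Total = 10 + 10 + 10 + 9 + 9 + 9 + 6 + 4 + 4 + 4 + 3 + 2 = 80 GB.
Lower bound: ⌈80/12⌉ = 7 hosts.
A packing using 8 hosts:
  host 1: 10 + 2 = 12
  host 2: 10 = 10
  host 3: 10 = 10
  host 4: 9 + 3 = 12
  host 5: 9 = 9
  host 6: 9 = 9
  host 7: 6 + 4 = 10
  host 8: 4 + 4 = 8
No arrangement into 7 hosts stays within capacity, so 8 is optimal.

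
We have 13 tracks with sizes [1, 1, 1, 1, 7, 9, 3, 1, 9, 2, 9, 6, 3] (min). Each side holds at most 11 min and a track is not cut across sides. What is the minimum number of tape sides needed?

Total = 9 + 9 + 9 + 7 + 6 + 3 + 3 + 2 + 1 + 1 + 1 + 1 + 1 = 53 min.
Lower bound: ⌈53/11⌉ = 5 tape sides.
A packing using 5 tape sides:
  side 1: 9 + 2 = 11
  side 2: 9 + 1 + 1 = 11
  side 3: 9 + 1 + 1 = 11
  side 4: 7 + 3 + 1 = 11
  side 5: 6 + 3 = 9
This matches the lower bound, so 5 is optimal.

5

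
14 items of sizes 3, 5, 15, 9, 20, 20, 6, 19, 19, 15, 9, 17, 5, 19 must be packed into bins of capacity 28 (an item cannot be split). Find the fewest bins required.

Total = 20 + 20 + 19 + 19 + 19 + 17 + 15 + 15 + 9 + 9 + 6 + 5 + 5 + 3 = 181.
Lower bound: ⌈181/28⌉ = 7 bins.
Also, 8 items each exceed 14, and no two of those can share a bin, so at least 8 bins are needed.
A packing using 8 bins:
  bin 1: 20 + 6 = 26
  bin 2: 20 + 5 + 3 = 28
  bin 3: 19 + 9 = 28
  bin 4: 19 + 9 = 28
  bin 5: 19 + 5 = 24
  bin 6: 17 = 17
  bin 7: 15 = 15
  bin 8: 15 = 15
This matches the lower bound, so 8 is optimal.

8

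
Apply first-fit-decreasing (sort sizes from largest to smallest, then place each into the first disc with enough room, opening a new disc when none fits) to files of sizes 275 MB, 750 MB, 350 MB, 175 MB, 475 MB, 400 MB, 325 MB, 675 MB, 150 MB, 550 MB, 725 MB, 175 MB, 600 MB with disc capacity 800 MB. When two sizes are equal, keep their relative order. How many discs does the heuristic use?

8

Sorted descending: 750, 725, 675, 600, 550, 475, 400, 350, 325, 275, 175, 175, 150.
  750 → disc 1 (new)  [load 750/800]
  725 → disc 2 (new)  [load 725/800]
  675 → disc 3 (new)  [load 675/800]
  600 → disc 4 (new)  [load 600/800]
  550 → disc 5 (new)  [load 550/800]
  475 → disc 6 (new)  [load 475/800]
  400 → disc 7 (new)  [load 400/800]
  350 → disc 7  [load 750/800]
  325 → disc 6  [load 800/800]
  275 → disc 8 (new)  [load 275/800]
  175 → disc 4  [load 775/800]
  175 → disc 5  [load 725/800]
  150 → disc 8  [load 425/800]
8 discs opened.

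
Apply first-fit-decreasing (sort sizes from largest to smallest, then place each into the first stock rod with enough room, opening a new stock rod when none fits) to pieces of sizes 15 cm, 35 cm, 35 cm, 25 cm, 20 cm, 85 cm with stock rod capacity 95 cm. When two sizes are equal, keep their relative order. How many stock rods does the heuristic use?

Sorted descending: 85, 35, 35, 25, 20, 15.
  85 → stock rod 1 (new)  [load 85/95]
  35 → stock rod 2 (new)  [load 35/95]
  35 → stock rod 2  [load 70/95]
  25 → stock rod 2  [load 95/95]
  20 → stock rod 3 (new)  [load 20/95]
  15 → stock rod 3  [load 35/95]
3 stock rods opened.

3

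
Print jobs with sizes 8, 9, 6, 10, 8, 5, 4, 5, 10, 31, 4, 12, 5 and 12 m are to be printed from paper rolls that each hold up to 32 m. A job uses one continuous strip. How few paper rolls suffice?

5

Total = 31 + 12 + 12 + 10 + 10 + 9 + 8 + 8 + 6 + 5 + 5 + 5 + 4 + 4 = 129 m.
Lower bound: ⌈129/32⌉ = 5 paper rolls.
A packing using 5 paper rolls:
  roll 1: 31 = 31
  roll 2: 12 + 12 + 8 = 32
  roll 3: 10 + 10 + 9 = 29
  roll 4: 8 + 6 + 5 + 5 + 5 = 29
  roll 5: 4 + 4 = 8
This matches the lower bound, so 5 is optimal.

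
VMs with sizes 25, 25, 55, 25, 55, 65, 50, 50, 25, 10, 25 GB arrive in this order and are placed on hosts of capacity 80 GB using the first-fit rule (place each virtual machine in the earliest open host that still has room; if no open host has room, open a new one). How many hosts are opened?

6

  25 → host 1 (new)  [load 25/80]
  25 → host 1  [load 50/80]
  55 → host 2 (new)  [load 55/80]
  25 → host 1  [load 75/80]
  55 → host 3 (new)  [load 55/80]
  65 → host 4 (new)  [load 65/80]
  50 → host 5 (new)  [load 50/80]
  50 → host 6 (new)  [load 50/80]
  25 → host 2  [load 80/80]
  10 → host 3  [load 65/80]
  25 → host 5  [load 75/80]
6 hosts opened.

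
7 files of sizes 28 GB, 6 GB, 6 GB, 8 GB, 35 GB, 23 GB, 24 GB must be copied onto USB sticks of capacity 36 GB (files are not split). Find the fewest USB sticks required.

4

Total = 35 + 28 + 24 + 23 + 8 + 6 + 6 = 130 GB.
Lower bound: ⌈130/36⌉ = 4 USB sticks.
A packing using 4 USB sticks:
  USB stick 1: 35 = 35
  USB stick 2: 28 + 8 = 36
  USB stick 3: 24 + 6 + 6 = 36
  USB stick 4: 23 = 23
This matches the lower bound, so 4 is optimal.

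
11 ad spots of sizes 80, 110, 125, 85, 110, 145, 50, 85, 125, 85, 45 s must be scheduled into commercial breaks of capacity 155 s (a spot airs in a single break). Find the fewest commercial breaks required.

9

Total = 145 + 125 + 125 + 110 + 110 + 85 + 85 + 85 + 80 + 50 + 45 = 1045 s.
Lower bound: ⌈1045/155⌉ = 7 commercial breaks.
Also, 9 ad spots each exceed 155/2 s, and no two of those can share a break, so at least 9 commercial breaks are needed.
A packing using 9 commercial breaks:
  break 1: 145 = 145
  break 2: 125 = 125
  break 3: 125 = 125
  break 4: 110 + 45 = 155
  break 5: 110 = 110
  break 6: 85 + 50 = 135
  break 7: 85 = 85
  break 8: 85 = 85
  break 9: 80 = 80
This matches the lower bound, so 9 is optimal.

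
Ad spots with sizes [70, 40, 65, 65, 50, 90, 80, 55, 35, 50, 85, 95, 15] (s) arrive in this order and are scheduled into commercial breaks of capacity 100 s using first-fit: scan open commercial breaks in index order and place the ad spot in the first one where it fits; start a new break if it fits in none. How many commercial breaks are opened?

  70 → break 1 (new)  [load 70/100]
  40 → break 2 (new)  [load 40/100]
  65 → break 3 (new)  [load 65/100]
  65 → break 4 (new)  [load 65/100]
  50 → break 2  [load 90/100]
  90 → break 5 (new)  [load 90/100]
  80 → break 6 (new)  [load 80/100]
  55 → break 7 (new)  [load 55/100]
  35 → break 3  [load 100/100]
  50 → break 8 (new)  [load 50/100]
  85 → break 9 (new)  [load 85/100]
  95 → break 10 (new)  [load 95/100]
  15 → break 1  [load 85/100]
10 commercial breaks opened.

10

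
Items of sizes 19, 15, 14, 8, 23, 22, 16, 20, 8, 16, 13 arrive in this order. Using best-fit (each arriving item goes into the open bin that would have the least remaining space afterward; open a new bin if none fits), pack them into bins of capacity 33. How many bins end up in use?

6

  19 → bin 1 (new)  [load 19/33]
  15 → bin 2 (new)  [load 15/33]
  14 → bin 1  [load 33/33]
  8 → bin 2  [load 23/33]
  23 → bin 3 (new)  [load 23/33]
  22 → bin 4 (new)  [load 22/33]
  16 → bin 5 (new)  [load 16/33]
  20 → bin 6 (new)  [load 20/33]
  8 → bin 2  [load 31/33]
  16 → bin 5  [load 32/33]
  13 → bin 6  [load 33/33]
6 bins opened.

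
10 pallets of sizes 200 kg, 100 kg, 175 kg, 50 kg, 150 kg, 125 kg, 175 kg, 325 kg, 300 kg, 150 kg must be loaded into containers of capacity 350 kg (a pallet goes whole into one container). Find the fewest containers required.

6

Total = 325 + 300 + 200 + 175 + 175 + 150 + 150 + 125 + 100 + 50 = 1750 kg.
Lower bound: ⌈1750/350⌉ = 5 containers.
A packing using 6 containers:
  container 1: 325 = 325
  container 2: 300 + 50 = 350
  container 3: 200 + 150 = 350
  container 4: 175 + 175 = 350
  container 5: 150 + 125 = 275
  container 6: 100 = 100
No arrangement into 5 containers stays within capacity, so 6 is optimal.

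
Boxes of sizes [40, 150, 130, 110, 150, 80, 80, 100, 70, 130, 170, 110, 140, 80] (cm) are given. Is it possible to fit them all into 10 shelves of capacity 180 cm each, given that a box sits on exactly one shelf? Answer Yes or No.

Yes

A valid assignment using 10 shelves:
  shelf 1: 170 = 170
  shelf 2: 150 = 150
  shelf 3: 150 = 150
  shelf 4: 140 + 40 = 180
  shelf 5: 130 = 130
  shelf 6: 130 = 130
  shelf 7: 110 + 70 = 180
  shelf 8: 110 = 110
  shelf 9: 100 + 80 = 180
  shelf 10: 80 + 80 = 160
Every load is within 180 cm, so 10 shelves suffice.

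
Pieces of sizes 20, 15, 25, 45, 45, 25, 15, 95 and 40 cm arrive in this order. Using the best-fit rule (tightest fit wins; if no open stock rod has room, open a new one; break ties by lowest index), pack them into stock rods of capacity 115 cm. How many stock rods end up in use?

4

  20 → stock rod 1 (new)  [load 20/115]
  15 → stock rod 1  [load 35/115]
  25 → stock rod 1  [load 60/115]
  45 → stock rod 1  [load 105/115]
  45 → stock rod 2 (new)  [load 45/115]
  25 → stock rod 2  [load 70/115]
  15 → stock rod 2  [load 85/115]
  95 → stock rod 3 (new)  [load 95/115]
  40 → stock rod 4 (new)  [load 40/115]
4 stock rods opened.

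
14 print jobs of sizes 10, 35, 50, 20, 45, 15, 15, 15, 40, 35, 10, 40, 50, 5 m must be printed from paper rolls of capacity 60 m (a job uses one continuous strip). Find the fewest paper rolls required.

7

Total = 50 + 50 + 45 + 40 + 40 + 35 + 35 + 20 + 15 + 15 + 15 + 10 + 10 + 5 = 385 m.
Lower bound: ⌈385/60⌉ = 7 paper rolls.
A packing using 7 paper rolls:
  roll 1: 50 + 10 = 60
  roll 2: 50 + 10 = 60
  roll 3: 45 + 15 = 60
  roll 4: 40 + 20 = 60
  roll 5: 40 + 15 + 5 = 60
  roll 6: 35 + 15 = 50
  roll 7: 35 = 35
This matches the lower bound, so 7 is optimal.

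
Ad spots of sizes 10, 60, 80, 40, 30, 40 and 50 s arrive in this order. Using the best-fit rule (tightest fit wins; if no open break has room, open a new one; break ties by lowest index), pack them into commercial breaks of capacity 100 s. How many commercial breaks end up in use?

  10 → break 1 (new)  [load 10/100]
  60 → break 1  [load 70/100]
  80 → break 2 (new)  [load 80/100]
  40 → break 3 (new)  [load 40/100]
  30 → break 1  [load 100/100]
  40 → break 3  [load 80/100]
  50 → break 4 (new)  [load 50/100]
4 commercial breaks opened.

4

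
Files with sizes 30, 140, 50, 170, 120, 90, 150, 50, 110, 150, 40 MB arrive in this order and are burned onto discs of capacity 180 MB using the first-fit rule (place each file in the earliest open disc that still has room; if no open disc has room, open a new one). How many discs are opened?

  30 → disc 1 (new)  [load 30/180]
  140 → disc 1  [load 170/180]
  50 → disc 2 (new)  [load 50/180]
  170 → disc 3 (new)  [load 170/180]
  120 → disc 2  [load 170/180]
  90 → disc 4 (new)  [load 90/180]
  150 → disc 5 (new)  [load 150/180]
  50 → disc 4  [load 140/180]
  110 → disc 6 (new)  [load 110/180]
  150 → disc 7 (new)  [load 150/180]
  40 → disc 4  [load 180/180]
7 discs opened.

7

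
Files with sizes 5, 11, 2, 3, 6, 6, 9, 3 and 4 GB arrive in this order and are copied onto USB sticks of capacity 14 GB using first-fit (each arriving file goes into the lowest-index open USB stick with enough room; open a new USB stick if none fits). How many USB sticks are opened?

  5 → USB stick 1 (new)  [load 5/14]
  11 → USB stick 2 (new)  [load 11/14]
  2 → USB stick 1  [load 7/14]
  3 → USB stick 1  [load 10/14]
  6 → USB stick 3 (new)  [load 6/14]
  6 → USB stick 3  [load 12/14]
  9 → USB stick 4 (new)  [load 9/14]
  3 → USB stick 1  [load 13/14]
  4 → USB stick 4  [load 13/14]
4 USB sticks opened.

4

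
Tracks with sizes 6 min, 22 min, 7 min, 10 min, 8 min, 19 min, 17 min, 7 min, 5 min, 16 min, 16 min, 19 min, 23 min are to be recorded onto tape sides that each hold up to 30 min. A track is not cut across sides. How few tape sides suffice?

Total = 23 + 22 + 19 + 19 + 17 + 16 + 16 + 10 + 8 + 7 + 7 + 6 + 5 = 175 min.
Lower bound: ⌈175/30⌉ = 6 tape sides.
Also, 7 tracks each exceed 15 min, and no two of those can share a side, so at least 7 tape sides are needed.
A packing using 7 tape sides:
  side 1: 23 + 7 = 30
  side 2: 22 + 8 = 30
  side 3: 19 + 10 = 29
  side 4: 19 + 7 = 26
  side 5: 17 + 6 + 5 = 28
  side 6: 16 = 16
  side 7: 16 = 16
This matches the lower bound, so 7 is optimal.

7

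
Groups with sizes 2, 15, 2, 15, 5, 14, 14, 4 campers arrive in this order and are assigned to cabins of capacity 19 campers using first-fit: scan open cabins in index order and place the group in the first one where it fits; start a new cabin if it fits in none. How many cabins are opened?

  2 → cabin 1 (new)  [load 2/19]
  15 → cabin 1  [load 17/19]
  2 → cabin 1  [load 19/19]
  15 → cabin 2 (new)  [load 15/19]
  5 → cabin 3 (new)  [load 5/19]
  14 → cabin 3  [load 19/19]
  14 → cabin 4 (new)  [load 14/19]
  4 → cabin 2  [load 19/19]
4 cabins opened.

4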